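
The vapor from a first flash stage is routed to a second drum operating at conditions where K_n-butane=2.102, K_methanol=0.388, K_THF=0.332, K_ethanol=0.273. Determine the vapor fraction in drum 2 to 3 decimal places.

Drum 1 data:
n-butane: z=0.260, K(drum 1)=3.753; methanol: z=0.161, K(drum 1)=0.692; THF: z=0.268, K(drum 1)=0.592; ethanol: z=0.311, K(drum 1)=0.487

Drum 1:
Material balance + equilibrium reduce to Σ zᵢ(Kᵢ−1)/(1+ψ₁(Kᵢ−1)) = 0.
Feasibility: ΣzᵢKᵢ = 1.397, Σzᵢ/Kᵢ = 1.393 — both > 1, two phases present.
Newton iteration, ψ₁⁰ = 0.5:
  ψ₁ = 0.500: g = -0.1094, g' = -0.589 → ψ₁ = 0.314
  ψ₁ = 0.314: g = 0.0133, g' = -0.760 → ψ₁ = 0.332
Converged at ψ₁ = 0.332.
Drum-1 compositions:
  n-butane: x = 0.136, y = 0.510
  methanol: x = 0.179, y = 0.124
  THF: x = 0.310, y = 0.184
  ethanol: x = 0.375, y = 0.183
Drum-2 feed = drum-1 vapor: z₂ = (0.5098, 0.1241, 0.1835, 0.1825).
Drum 2:
Rachford–Rice: g(ψ₂) = Σ zᵢ(Kᵢ−1)/(1+ψ₂(Kᵢ−1)) = 0.
Check two-phase: ΣzᵢKᵢ = 1.231 > 1 and Σzᵢ/Kᵢ = 1.784 > 1, so g(0) = 0.231 > 0 and g(1) = -0.784 < 0.
Newton–Raphson from ψ₂ = 0.59:
  ψ₂ = 0.590: g = -0.2131, g' = -0.860 → ψ₂ = 0.342
  ψ₂ = 0.342: g = -0.0237, g' = -0.709 → ψ₂ = 0.309
Converged at ψ₂ = 0.309.
  n-butane: x = 0.380, y = 0.800
  methanol: x = 0.153, y = 0.059
  THF: x = 0.231, y = 0.077
  ethanol: x = 0.235, y = 0.064

V/F (drum 2) = 0.309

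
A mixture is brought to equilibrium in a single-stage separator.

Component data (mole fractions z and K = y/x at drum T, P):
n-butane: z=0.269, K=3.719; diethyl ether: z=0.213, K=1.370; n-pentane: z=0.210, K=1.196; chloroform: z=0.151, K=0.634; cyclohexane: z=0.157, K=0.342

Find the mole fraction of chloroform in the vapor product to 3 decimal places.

Rachford–Rice: g(ψ) = Σ zᵢ(Kᵢ−1)/(1+ψ(Kᵢ−1)) = 0.
Check two-phase: ΣzᵢKᵢ = 1.693 > 1 and Σzᵢ/Kᵢ = 1.101 > 1, so g(0) = 0.693 > 0 and g(1) = -0.101 < 0.
Newton–Raphson from ψ = 0.57:
  ψ = 0.570: g = 0.1538, g' = -0.539 → ψ = 0.856
  ψ = 0.856: g = -0.0018, g' = -0.601 → ψ = 0.853
Converged at ψ = 0.852.
Compositions from xᵢ = zᵢ/(1+ψ(Kᵢ−1)), yᵢ = Kᵢxᵢ:
  n-butane: x = 0.081, y = 0.302
  diethyl ether: x = 0.162, y = 0.222
  n-pentane: x = 0.180, y = 0.215
  chloroform: x = 0.219, y = 0.139
  cyclohexane: x = 0.358, y = 0.122

y_chloroform = 0.139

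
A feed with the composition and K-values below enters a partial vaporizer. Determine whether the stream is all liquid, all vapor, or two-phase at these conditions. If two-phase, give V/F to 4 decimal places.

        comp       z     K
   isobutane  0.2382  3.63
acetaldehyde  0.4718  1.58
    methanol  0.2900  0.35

ΣzᵢKᵢ = 1.7116; Σzᵢ/Kᵢ = 1.1928.
Both exceed 1, so a two-phase solution exists.
Let ψ = V/F and solve Σ zᵢ(Kᵢ−1)/(1+ψ(Kᵢ−1)) = 0.
Newton iteration, ψ⁰ = 0.5:
  ψ = 0.5000: g = 0.20348, g' = -0.6717 → ψ = 0.8029
  ψ = 0.8029: g = -0.00624, g' = -0.7801 → ψ = 0.7949
Converged at ψ = 0.7949.

two-phase, V/F = 0.7949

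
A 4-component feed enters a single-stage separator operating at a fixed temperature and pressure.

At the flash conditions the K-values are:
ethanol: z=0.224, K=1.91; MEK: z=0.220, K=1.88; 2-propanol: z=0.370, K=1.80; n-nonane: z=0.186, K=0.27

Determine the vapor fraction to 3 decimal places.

Newton–Raphson from ψ = 0.66:
  ψ = 0.660: g = 0.1815, g' = -0.611 → ψ = 0.957
  ψ = 0.957: g = -0.0688, g' = -1.270 → ψ = 0.903
  ψ = 0.903: g = -0.0066, g' = -1.041 → ψ = 0.896
Converged at ψ = 0.896.

ψ = 0.896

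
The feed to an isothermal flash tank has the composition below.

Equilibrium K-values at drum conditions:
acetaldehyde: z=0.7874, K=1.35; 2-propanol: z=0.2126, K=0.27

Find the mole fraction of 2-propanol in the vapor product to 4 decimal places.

y_2-propanol = 0.0875

Let ψ = V/F and solve Σ zᵢ(Kᵢ−1)/(1+ψ(Kᵢ−1)) = 0.
Check two-phase: ΣzᵢKᵢ = 1.1204 > 1 and Σzᵢ/Kᵢ = 1.3707 > 1, so g(0) = 0.1204 > 0 and g(1) = -0.3707 < 0.
Binary case is linear: z₁(K₁−1)(1+ψ(K₂−1)) + z₂(K₂−1)(1+ψ(K₁−1)) = 0
⇒ ψ = [z₁(K₁−1)+z₂(K₂−1)] / [−(K₁−1)(K₂−1)] = 0.12039/0.25550 = 0.4712
Compositions from xᵢ = zᵢ/(1+ψ(Kᵢ−1)), yᵢ = Kᵢxᵢ:
  acetaldehyde: x = 0.6759, y = 0.9125
  2-propanol: x = 0.3241, y = 0.0875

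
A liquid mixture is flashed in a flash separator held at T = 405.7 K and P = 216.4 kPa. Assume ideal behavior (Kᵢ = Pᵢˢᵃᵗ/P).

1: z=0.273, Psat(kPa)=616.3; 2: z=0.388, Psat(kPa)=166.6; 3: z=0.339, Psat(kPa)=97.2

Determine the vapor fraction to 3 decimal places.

Raoult's law: Kᵢ = Pᵢˢᵃᵗ/P = Pᵢˢᵃᵗ/216.4.
  K_1 = 616.3/216.4 = 2.84797, K_2 = 166.6/216.4 = 0.76987, K_3 = 97.2/216.4 = 0.44917
Let ψ = V/F and solve Σ zᵢ(Kᵢ−1)/(1+ψ(Kᵢ−1)) = 0.
Feasibility: ΣzᵢKᵢ = 1.228, Σzᵢ/Kᵢ = 1.355 — both > 1, two phases present.
Newton–Raphson from ψ = 0.5:
  ψ = 0.500: g = -0.0964, g' = -0.474 → ψ = 0.297
  ψ = 0.297: g = 0.0068, g' = -0.560 → ψ = 0.309
Converged at ψ = 0.309.

ψ = 0.309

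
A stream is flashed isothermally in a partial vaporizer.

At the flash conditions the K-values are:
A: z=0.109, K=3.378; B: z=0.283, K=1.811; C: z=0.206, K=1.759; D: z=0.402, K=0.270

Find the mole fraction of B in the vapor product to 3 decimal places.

Let ψ = V/F and solve Σ zᵢ(Kᵢ−1)/(1+ψ(Kᵢ−1)) = 0.
Feasibility: ΣzᵢKᵢ = 1.352, Σzᵢ/Kᵢ = 1.795 — both > 1, two phases present.
Iterate (Newton) starting at ψ = 0.5:
  ψ = 0.500: g = -0.0671, g' = -0.817 → ψ = 0.418
  ψ = 0.418: g = -0.0021, g' = -0.771 → ψ = 0.415
Converged at ψ = 0.415.
Compositions from xᵢ = zᵢ/(1+ψ(Kᵢ−1)), yᵢ = Kᵢxᵢ:
  A: x = 0.055, y = 0.185
  B: x = 0.212, y = 0.383
  C: x = 0.157, y = 0.276
  D: x = 0.577, y = 0.156

y_B = 0.383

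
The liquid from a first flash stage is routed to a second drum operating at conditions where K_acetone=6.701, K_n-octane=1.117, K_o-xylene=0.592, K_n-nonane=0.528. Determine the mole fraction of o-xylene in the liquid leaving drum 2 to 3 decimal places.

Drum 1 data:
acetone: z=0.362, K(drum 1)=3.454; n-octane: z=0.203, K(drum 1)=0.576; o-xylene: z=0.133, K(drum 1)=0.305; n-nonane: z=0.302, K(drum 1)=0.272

x_o-xylene (drum 2) = 0.214

Drum 1:
Iterate (Newton) starting at ψ₁ = 0.67:
  ψ₁ = 0.670: g = -0.3865, g' = -1.218 → ψ₁ = 0.353
  ψ₁ = 0.353: g = -0.0433, g' = -1.079 → ψ₁ = 0.313
Converged at ψ₁ = 0.313.
Drum-1 compositions:
  acetone: x = 0.205, y = 0.707
  n-octane: x = 0.234, y = 0.135
  o-xylene: x = 0.170, y = 0.052
  n-nonane: x = 0.391, y = 0.106
Drum-2 feed = drum-1 liquid: z₂ = (0.2047, 0.2341, 0.1700, 0.3912).
Drum 2:
Material balance + equilibrium reduce to Σ zᵢ(Kᵢ−1)/(1+ψ₂(Kᵢ−1)) = 0.
g(0) = ΣzᵢKᵢ − 1 = 0.940 and g(1) = 1 − Σzᵢ/Kᵢ = -0.268, so a root lies in (0, 1).
Iterate (Newton) starting at ψ₂ = 0.5:
  ψ₂ = 0.500: g = 0.0000, g' = -0.645 → ψ₂ = 0.500
Converged at ψ₂ = 0.500.
  acetone: x = 0.053, y = 0.356
  n-octane: x = 0.221, y = 0.247
  o-xylene: x = 0.214, y = 0.126
  n-nonane: x = 0.512, y = 0.270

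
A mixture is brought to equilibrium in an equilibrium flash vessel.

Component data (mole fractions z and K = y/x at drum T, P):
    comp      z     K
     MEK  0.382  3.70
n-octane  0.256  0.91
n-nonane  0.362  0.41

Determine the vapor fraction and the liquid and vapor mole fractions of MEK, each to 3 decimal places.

Material balance + equilibrium reduce to Σ zᵢ(Kᵢ−1)/(1+ψ(Kᵢ−1)) = 0.
Check two-phase: ΣzᵢKᵢ = 1.795 > 1 and Σzᵢ/Kᵢ = 1.267 > 1, so g(0) = 0.795 > 0 and g(1) = -0.267 < 0.
Iterate (Newton) starting at ψ = 0.53:
  ψ = 0.530: g = 0.0893, g' = -0.740 → ψ = 0.651
  ψ = 0.651: g = 0.0030, g' = -0.701 → ψ = 0.655
Converged at ψ = 0.655.
Compositions from xᵢ = zᵢ/(1+ψ(Kᵢ−1)), yᵢ = Kᵢxᵢ:
  MEK: x = 0.138, y = 0.511
  n-octane: x = 0.272, y = 0.248
  n-nonane: x = 0.590, y = 0.242

ψ = 0.655, x_MEK = 0.138, y_MEK = 0.511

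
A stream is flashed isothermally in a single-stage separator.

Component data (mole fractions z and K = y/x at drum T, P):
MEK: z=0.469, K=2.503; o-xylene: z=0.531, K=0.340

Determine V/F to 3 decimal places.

Rachford–Rice: g(V/F) = Σ zᵢ(Kᵢ−1)/(1+V/F(Kᵢ−1)) = 0.
Check two-phase: ΣzᵢKᵢ = 1.354 > 1 and Σzᵢ/Kᵢ = 1.749 > 1, so g(0) = 0.354 > 0 and g(1) = -0.749 < 0.
Binary case is linear: z₁(K₁−1)(1+V/F(K₂−1)) + z₂(K₂−1)(1+V/F(K₁−1)) = 0
⇒ V/F = [z₁(K₁−1)+z₂(K₂−1)] / [−(K₁−1)(K₂−1)] = 0.3544/0.9920 = 0.357

V/F = 0.357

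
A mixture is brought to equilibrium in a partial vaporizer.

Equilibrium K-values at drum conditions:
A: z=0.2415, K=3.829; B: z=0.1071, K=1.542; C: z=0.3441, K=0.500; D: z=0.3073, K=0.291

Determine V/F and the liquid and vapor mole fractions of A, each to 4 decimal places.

V/F = 0.2402, x_A = 0.1438, y_A = 0.5506

Rachford–Rice: g(V/F) = Σ zᵢ(Kᵢ−1)/(1+V/F(Kᵢ−1)) = 0.
Check two-phase: ΣzᵢKᵢ = 1.3513 > 1 and Σzᵢ/Kᵢ = 1.8767 > 1, so g(0) = 0.3513 > 0 and g(1) = -0.8767 < 0.
Iterate (Newton) starting at V/F = 0.5:
  V/F = 0.5000: g = -0.23830, g' = -0.8747 → V/F = 0.2276
  V/F = 0.2276: g = 0.01338, g' = -1.0694 → V/F = 0.2401
  V/F = 0.2401: g = 0.00015, g' = -1.0456 → V/F = 0.2402
Converged at V/F = 0.2402.
Compositions from xᵢ = zᵢ/(1+V/F(Kᵢ−1)), yᵢ = Kᵢxᵢ:
  A: x = 0.1438, y = 0.5506
  B: x = 0.0948, y = 0.1461
  C: x = 0.3911, y = 0.1955
  D: x = 0.3704, y = 0.1078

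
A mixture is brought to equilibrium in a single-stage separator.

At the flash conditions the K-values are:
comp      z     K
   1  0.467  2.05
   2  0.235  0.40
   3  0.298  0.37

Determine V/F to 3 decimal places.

V/F = 0.249

Rachford–Rice: g(V/F) = Σ zᵢ(Kᵢ−1)/(1+V/F(Kᵢ−1)) = 0.
Check two-phase: ΣzᵢKᵢ = 1.162 > 1 and Σzᵢ/Kᵢ = 1.621 > 1, so g(0) = 0.162 > 0 and g(1) = -0.621 < 0.
Newton iteration, V/F⁰ = 0.31:
  V/F = 0.310: g = -0.0366, g' = -0.603 → V/F = 0.249
Converged at V/F = 0.249.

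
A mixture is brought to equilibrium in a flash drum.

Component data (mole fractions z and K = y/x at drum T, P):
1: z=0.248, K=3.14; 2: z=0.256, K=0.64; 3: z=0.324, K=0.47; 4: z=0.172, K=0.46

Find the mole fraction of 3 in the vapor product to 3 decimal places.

Rachford–Rice: g(V/F) = Σ zᵢ(Kᵢ−1)/(1+V/F(Kᵢ−1)) = 0.
g(0) = ΣzᵢKᵢ − 1 = 0.174 and g(1) = 1 − Σzᵢ/Kᵢ = -0.542, so a root lies in (0, 1).
Iterate (Newton) starting at V/F = 0.5:
  V/F = 0.500: g = -0.2169, g' = -0.577 → V/F = 0.124
  V/F = 0.124: g = 0.0395, g' = -0.907 → V/F = 0.168
  V/F = 0.168: g = 0.0019, g' = -0.823 → V/F = 0.170
Converged at V/F = 0.170.
Compositions from xᵢ = zᵢ/(1+V/F(Kᵢ−1)), yᵢ = Kᵢxᵢ:
  1: x = 0.182, y = 0.571
  2: x = 0.273, y = 0.175
  3: x = 0.356, y = 0.167
  4: x = 0.189, y = 0.087

y_3 = 0.167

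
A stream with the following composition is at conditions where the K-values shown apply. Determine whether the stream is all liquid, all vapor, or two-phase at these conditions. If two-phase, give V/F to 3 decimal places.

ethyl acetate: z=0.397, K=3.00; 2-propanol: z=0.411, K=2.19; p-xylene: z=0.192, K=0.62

ΣzᵢKᵢ = 2.210; Σzᵢ/Kᵢ = 0.630.
Since Σzᵢ/Kᵢ < 1 the mixture is above its dew point — single vapor phase.

all vapor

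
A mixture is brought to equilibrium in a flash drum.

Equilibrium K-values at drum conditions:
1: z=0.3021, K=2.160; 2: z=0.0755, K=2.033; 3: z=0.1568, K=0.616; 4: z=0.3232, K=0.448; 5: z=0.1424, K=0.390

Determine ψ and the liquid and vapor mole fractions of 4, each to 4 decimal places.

Rachford–Rice: g(ψ) = Σ zᵢ(Kᵢ−1)/(1+ψ(Kᵢ−1)) = 0.
Feasibility: ΣzᵢKᵢ = 1.1029, Σzᵢ/Kᵢ = 1.5181 — both > 1, two phases present.
Newton–Raphson from ψ = 0.5:
  ψ = 0.5000: g = -0.17270, g' = -0.5309 → ψ = 0.1747
  ψ = 0.1747: g = -0.00175, g' = -0.5524 → ψ = 0.1715
Converged at ψ = 0.1715.
Compositions from xᵢ = zᵢ/(1+ψ(Kᵢ−1)), yᵢ = Kᵢxᵢ:
  1: x = 0.2520, y = 0.5443
  2: x = 0.0641, y = 0.1304
  3: x = 0.1679, y = 0.1034
  4: x = 0.3570, y = 0.1599
  5: x = 0.1590, y = 0.0620

ψ = 0.1715, x_4 = 0.3570, y_4 = 0.1599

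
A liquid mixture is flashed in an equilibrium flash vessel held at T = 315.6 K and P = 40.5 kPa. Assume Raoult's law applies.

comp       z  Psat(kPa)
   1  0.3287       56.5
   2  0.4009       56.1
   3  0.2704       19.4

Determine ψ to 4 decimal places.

ψ = 0.7064

Raoult's law: Kᵢ = Pᵢˢᵃᵗ/P = Pᵢˢᵃᵗ/40.5.
  K_1 = 56.5/40.5 = 1.395062, K_2 = 56.1/40.5 = 1.385185, K_3 = 19.4/40.5 = 0.479012
Let ψ = V/F and solve Σ zᵢ(Kᵢ−1)/(1+ψ(Kᵢ−1)) = 0.
Check two-phase: ΣzᵢKᵢ = 1.1434 > 1 and Σzᵢ/Kᵢ = 1.0895 > 1, so g(0) = 0.1434 > 0 and g(1) = -0.0895 < 0.
Newton–Raphson from ψ = 0.5:
  ψ = 0.5000: g = 0.04742, g' = -0.2118 → ψ = 0.7239
  ψ = 0.7239: g = -0.00445, g' = -0.2566 → ψ = 0.7066
  ψ = 0.7066: g = -0.00004, g' = -0.2519 → ψ = 0.7064
Converged at ψ = 0.7064.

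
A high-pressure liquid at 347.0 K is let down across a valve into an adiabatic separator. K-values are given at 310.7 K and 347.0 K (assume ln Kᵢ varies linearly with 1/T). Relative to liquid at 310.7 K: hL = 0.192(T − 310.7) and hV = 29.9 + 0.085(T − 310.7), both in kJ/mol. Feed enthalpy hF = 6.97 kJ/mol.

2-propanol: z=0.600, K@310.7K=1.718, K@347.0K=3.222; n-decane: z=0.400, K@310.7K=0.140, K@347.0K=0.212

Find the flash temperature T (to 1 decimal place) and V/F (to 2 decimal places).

Adiabatic flash: solve Rachford–Rice at each trial T, then check hF = ψ·hV(T) + (1−ψ)·hL(T).
  T = 310.7 K: K = (1.718, 0.140), RR gives ψ = 0.141, H_out = 4.203 kJ/mol
  T = 347.0 K: K = (3.222, 0.212), RR gives ψ = 0.581, H_out = 22.095 kJ/mol
  T = 328.9 K: K = (2.396, 0.174), RR gives ψ = 0.440, H_out = 15.798 kJ/mol
  T = 319.8 K: K = (2.038, 0.157), RR gives ψ = 0.326, H_out = 11.187 kJ/mol
  T = 315.2 K: K = (1.872, 0.148), RR gives ψ = 0.246, H_out = 8.090 kJ/mol
  T = 312.9 K: K = (1.792, 0.144), RR gives ψ = 0.196, H_out = 6.235 kJ/mol
Linear interpolation between T = 312.9 (H_out = 6.235) and T = 315.2 (H_out = 8.090) on hF = 6.97 gives T ≈ 313.8 K, at which ψ = 0.22.

T = 313.8 K, V/F = 0.22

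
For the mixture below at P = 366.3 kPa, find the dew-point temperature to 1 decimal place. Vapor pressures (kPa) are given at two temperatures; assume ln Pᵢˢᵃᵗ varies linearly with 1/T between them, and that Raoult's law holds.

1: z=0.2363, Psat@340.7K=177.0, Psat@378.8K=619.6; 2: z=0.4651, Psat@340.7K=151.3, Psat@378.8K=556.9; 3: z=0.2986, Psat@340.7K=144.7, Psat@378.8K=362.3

Dew-point temperature: Σzᵢ·P/Pᵢˢᵃᵗ(T) = 1. Interpolate ln Pᵢˢᵃᵗ = aᵢ + bᵢ/T.
  T = 340.7 K: ΣzᵢP/Pᵢˢᵃᵗ = 2.3709
  T = 378.8 K: ΣzᵢP/Pᵢˢᵃᵗ = 0.7475
  T = 359.8 K: ΣzᵢP/Pᵢˢᵃᵗ = 1.2841
  T = 369.3 K: ΣzᵢP/Pᵢˢᵃᵗ = 0.9721
  T = 364.6 K: ΣzᵢP/Pᵢˢᵃᵗ = 1.1133
  T = 367.0 K: ΣzᵢP/Pᵢˢᵃᵗ = 1.0383
Interpolating between 367.0 K and 369.3 K gives T ≈ 368.3 K.

T = 368.3 K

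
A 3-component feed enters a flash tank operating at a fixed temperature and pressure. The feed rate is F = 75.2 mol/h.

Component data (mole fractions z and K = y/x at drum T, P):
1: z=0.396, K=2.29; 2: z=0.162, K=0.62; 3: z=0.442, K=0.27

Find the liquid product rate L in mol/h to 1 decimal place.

L = 63.9 mol/h

Rachford–Rice: g(V/F) = Σ zᵢ(Kᵢ−1)/(1+V/F(Kᵢ−1)) = 0.
g(0) = ΣzᵢKᵢ − 1 = 0.127 and g(1) = 1 − Σzᵢ/Kᵢ = -1.071, so a root lies in (0, 1).
Newton–Raphson from V/F = 0.66:
  V/F = 0.660: g = -0.4289, g' = -1.111 → V/F = 0.274
  V/F = 0.274: g = -0.0946, g' = -0.757 → V/F = 0.149
  V/F = 0.149: g = 0.0012, g' = -0.786 → V/F = 0.151
Converged at V/F = 0.151.
Then V = V/F·F = 0.1505·75.2 = 11.3 mol/h and L = F − V = 63.9 mol/h.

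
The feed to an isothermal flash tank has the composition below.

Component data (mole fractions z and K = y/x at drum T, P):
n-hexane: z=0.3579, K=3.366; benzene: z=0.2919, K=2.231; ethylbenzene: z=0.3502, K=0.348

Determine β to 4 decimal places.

Newton–Raphson from β = 0.67:
  β = 0.6700: g = 0.11902, g' = -0.9020 → β = 0.8020
  β = 0.8020: g = -0.00547, g' = -1.0046 → β = 0.7965
Converged at β = 0.7965.

β = 0.7965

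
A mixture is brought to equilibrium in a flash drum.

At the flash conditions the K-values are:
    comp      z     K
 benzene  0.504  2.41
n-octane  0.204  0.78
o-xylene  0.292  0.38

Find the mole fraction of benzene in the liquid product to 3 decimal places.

Newton iteration, ψ⁰ = 0.46:
  ψ = 0.460: g = 0.1278, g' = -0.601 → ψ = 0.673
  ψ = 0.673: g = 0.0014, g' = -0.608 → ψ = 0.675
Converged at ψ = 0.675.
Compositions from xᵢ = zᵢ/(1+ψ(Kᵢ−1)), yᵢ = Kᵢxᵢ:
  benzene: x = 0.258, y = 0.622
  n-octane: x = 0.240, y = 0.187
  o-xylene: x = 0.502, y = 0.191

x_benzene = 0.258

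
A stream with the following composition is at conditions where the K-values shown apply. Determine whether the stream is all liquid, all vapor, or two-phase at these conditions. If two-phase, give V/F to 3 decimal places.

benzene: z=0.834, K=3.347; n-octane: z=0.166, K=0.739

all vapor

ΣzᵢKᵢ = 2.914; Σzᵢ/Kᵢ = 0.474.
Since Σzᵢ/Kᵢ < 1 the mixture is above its dew point — single vapor phase.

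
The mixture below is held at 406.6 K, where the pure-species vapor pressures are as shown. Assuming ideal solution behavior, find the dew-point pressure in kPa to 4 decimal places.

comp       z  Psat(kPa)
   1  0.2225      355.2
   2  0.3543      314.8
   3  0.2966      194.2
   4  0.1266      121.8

Pdew = 231.5574 kPa

At the dew point ψ → 1, so Σzᵢ/Kᵢ = 1 with Kᵢ = Pᵢˢᵃᵗ/P ⇒ 1/P = Σzᵢ/Pᵢˢᵃᵗ.
1/P = 0.2225/355.2 + 0.3543/314.8 + 0.2966/194.2 + 0.1266/121.8 = 0.0043186 ⇒ P = 231.5574 kPa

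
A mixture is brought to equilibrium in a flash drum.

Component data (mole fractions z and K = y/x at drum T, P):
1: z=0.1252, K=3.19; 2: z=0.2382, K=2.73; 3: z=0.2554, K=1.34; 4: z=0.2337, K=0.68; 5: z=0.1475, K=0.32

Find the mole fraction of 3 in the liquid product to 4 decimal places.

Iterate (Newton) starting at ψ = 0.5:
  ψ = 0.5000: g = 0.18506, g' = -0.5538 → ψ = 0.8341
  ψ = 0.8341: g = -0.00044, g' = -0.6212 → ψ = 0.8334
Converged at ψ = 0.8334.
Compositions from xᵢ = zᵢ/(1+ψ(Kᵢ−1)), yᵢ = Kᵢxᵢ:
  1: x = 0.0443, y = 0.1414
  2: x = 0.0976, y = 0.2663
  3: x = 0.1990, y = 0.2667
  4: x = 0.3187, y = 0.2167
  5: x = 0.3404, y = 0.1089

x_3 = 0.1990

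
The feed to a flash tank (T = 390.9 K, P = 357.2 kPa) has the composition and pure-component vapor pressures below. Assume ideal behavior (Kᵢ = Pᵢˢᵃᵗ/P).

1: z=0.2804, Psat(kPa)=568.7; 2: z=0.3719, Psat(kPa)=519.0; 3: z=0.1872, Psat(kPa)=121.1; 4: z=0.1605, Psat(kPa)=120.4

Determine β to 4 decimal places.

Raoult's law: Kᵢ = Pᵢˢᵃᵗ/P = Pᵢˢᵃᵗ/357.2.
  K_1 = 568.7/357.2 = 1.592105, K_2 = 519.0/357.2 = 1.452968, K_3 = 121.1/357.2 = 0.339026, K_4 = 120.4/357.2 = 0.337066
Newton iteration, β⁰ = 0.5:
  β = 0.5000: g = -0.07852, g' = -0.4495 → β = 0.3253
  β = 0.3253: g = -0.00726, g' = -0.3745 → β = 0.3060
  β = 0.3060: g = -0.00006, g' = -0.3688 → β = 0.3058
Converged at β = 0.3058.

β = 0.3058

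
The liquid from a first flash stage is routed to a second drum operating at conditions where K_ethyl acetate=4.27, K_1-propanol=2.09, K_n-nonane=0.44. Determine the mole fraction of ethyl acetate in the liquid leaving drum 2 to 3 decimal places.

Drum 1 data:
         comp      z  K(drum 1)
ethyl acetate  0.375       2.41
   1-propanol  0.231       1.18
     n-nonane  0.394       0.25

Drum 1:
Let ψ₁ = V/F and solve Σ zᵢ(Kᵢ−1)/(1+ψ₁(Kᵢ−1)) = 0.
Feasibility: ΣzᵢKᵢ = 1.275, Σzᵢ/Kᵢ = 1.927 — both > 1, two phases present.
Newton iteration, ψ₁⁰ = 0.4:
  ψ₁ = 0.400: g = -0.0453, g' = -0.764 → ψ₁ = 0.341
  ψ₁ = 0.341: g = -0.0006, g' = -0.747 → ψ₁ = 0.340
Converged at ψ₁ = 0.340.
Drum-1 compositions:
  ethyl acetate: x = 0.253, y = 0.611
  1-propanol: x = 0.218, y = 0.257
  n-nonane: x = 0.529, y = 0.132
Drum-2 feed = drum-1 liquid: z₂ = (0.2535, 0.2177, 0.5288).
Drum 2:
Rachford–Rice: g(ψ₂) = Σ zᵢ(Kᵢ−1)/(1+ψ₂(Kᵢ−1)) = 0.
g(0) = ΣzᵢKᵢ − 1 = 0.770 and g(1) = 1 − Σzᵢ/Kᵢ = -0.365, so a root lies in (0, 1).
Newton iteration, ψ₂⁰ = 0.5:
  ψ₂ = 0.500: g = 0.0569, g' = -0.819 → ψ₂ = 0.569
  ψ₂ = 0.569: g = 0.0012, g' = -0.787 → ψ₂ = 0.571
Converged at ψ₂ = 0.571.
  ethyl acetate: x = 0.088, y = 0.378
  1-propanol: x = 0.134, y = 0.280
  n-nonane: x = 0.777, y = 0.342

x_ethyl acetate (drum 2) = 0.088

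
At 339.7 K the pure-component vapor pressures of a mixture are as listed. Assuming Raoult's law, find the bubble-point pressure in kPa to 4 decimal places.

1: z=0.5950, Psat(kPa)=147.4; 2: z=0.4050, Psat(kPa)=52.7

Pbub = 109.0465 kPa

At the bubble point ψ → 0, so ΣzᵢKᵢ = 1 with Kᵢ = Pᵢˢᵃᵗ/P ⇒ P = ΣzᵢPᵢˢᵃᵗ.
P = 0.5950·147.4 + 0.4050·52.7 = 109.0465 kPa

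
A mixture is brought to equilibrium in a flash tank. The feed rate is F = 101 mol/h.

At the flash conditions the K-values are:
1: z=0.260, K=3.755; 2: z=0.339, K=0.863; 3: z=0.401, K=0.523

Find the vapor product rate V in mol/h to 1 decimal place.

Rachford–Rice: g(V/F) = Σ zᵢ(Kᵢ−1)/(1+V/F(Kᵢ−1)) = 0.
Feasibility: ΣzᵢKᵢ = 1.479, Σzᵢ/Kᵢ = 1.229 — both > 1, two phases present.
Newton–Raphson from V/F = 0.46:
  V/F = 0.460: g = 0.0213, g' = -0.541 → V/F = 0.499
  V/F = 0.499: g = 0.0005, g' = -0.514 → V/F = 0.500
Converged at V/F = 0.500.
Then V = V/F·F = 0.5005·101 = 50.5 mol/h and L = F − V = 50.5 mol/h.

V = 50.5 mol/h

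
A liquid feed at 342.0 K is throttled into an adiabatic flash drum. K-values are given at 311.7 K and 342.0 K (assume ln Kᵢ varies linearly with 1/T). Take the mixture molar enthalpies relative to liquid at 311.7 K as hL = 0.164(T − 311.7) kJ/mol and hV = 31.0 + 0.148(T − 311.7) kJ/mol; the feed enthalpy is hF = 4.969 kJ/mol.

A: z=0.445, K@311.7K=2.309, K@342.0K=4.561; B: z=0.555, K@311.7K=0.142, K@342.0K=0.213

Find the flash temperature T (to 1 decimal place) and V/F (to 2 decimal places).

T = 314.5 K, V/F = 0.15

Adiabatic flash: solve Rachford–Rice at each trial T, then check hF = ψ·hV(T) + (1−ψ)·hL(T).
  T = 311.7 K: K = (2.309, 0.142), RR gives ψ = 0.095, H_out = 2.934 kJ/mol
  T = 342.0 K: K = (4.561, 0.213), RR gives ψ = 0.410, H_out = 17.468 kJ/mol
  T = 326.9 K: K = (3.301, 0.176), RR gives ψ = 0.299, H_out = 11.676 kJ/mol
  T = 319.3 K: K = (2.772, 0.158), RR gives ψ = 0.216, H_out = 7.903 kJ/mol
  T = 315.5 K: K = (2.533, 0.150), RR gives ψ = 0.161, H_out = 5.620 kJ/mol
  T = 313.6 K: K = (2.419, 0.146), RR gives ψ = 0.130, H_out = 4.336 kJ/mol
Linear interpolation between T = 313.6 (H_out = 4.336) and T = 315.5 (H_out = 5.620) on hF = 4.969 gives T ≈ 314.5 K, at which ψ = 0.15.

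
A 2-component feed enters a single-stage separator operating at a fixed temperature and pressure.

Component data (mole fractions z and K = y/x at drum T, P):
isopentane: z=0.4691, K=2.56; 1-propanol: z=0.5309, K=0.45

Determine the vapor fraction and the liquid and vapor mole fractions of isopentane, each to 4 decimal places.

Material balance + equilibrium reduce to Σ zᵢ(Kᵢ−1)/(1+ψ(Kᵢ−1)) = 0.
g(0) = ΣzᵢKᵢ − 1 = 0.4398 and g(1) = 1 − Σzᵢ/Kᵢ = -0.3630, so a root lies in (0, 1).
Binary case is linear: z₁(K₁−1)(1+ψ(K₂−1)) + z₂(K₂−1)(1+ψ(K₁−1)) = 0
⇒ ψ = [z₁(K₁−1)+z₂(K₂−1)] / [−(K₁−1)(K₂−1)] = 0.43980/0.85800 = 0.5126
Compositions from xᵢ = zᵢ/(1+ψ(Kᵢ−1)), yᵢ = Kᵢxᵢ:
  isopentane: x = 0.2607, y = 0.6673
  1-propanol: x = 0.7393, y = 0.3327

ψ = 0.5126, x_isopentane = 0.2607, y_isopentane = 0.6673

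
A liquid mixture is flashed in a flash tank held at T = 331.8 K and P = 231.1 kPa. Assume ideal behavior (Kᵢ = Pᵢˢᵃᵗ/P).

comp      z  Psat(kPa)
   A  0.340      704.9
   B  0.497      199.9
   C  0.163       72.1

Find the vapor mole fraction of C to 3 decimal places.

Raoult's law: Kᵢ = Pᵢˢᵃᵗ/P = Pᵢˢᵃᵗ/231.1.
  K_A = 704.9/231.1 = 3.05019, K_B = 199.9/231.1 = 0.86499, K_C = 72.1/231.1 = 0.31199
Material balance + equilibrium reduce to Σ zᵢ(Kᵢ−1)/(1+V/F(Kᵢ−1)) = 0.
Check two-phase: ΣzᵢKᵢ = 1.518 > 1 and Σzᵢ/Kᵢ = 1.208 > 1, so g(0) = 0.518 > 0 and g(1) = -0.208 < 0.
Newton–Raphson from V/F = 0.33:
  V/F = 0.330: g = 0.2005, g' = -0.647 → V/F = 0.640
  V/F = 0.640: g = 0.0279, g' = -0.524 → V/F = 0.693
  V/F = 0.693: g = -0.0003, g' = -0.537 → V/F = 0.692
Converged at V/F = 0.692.
Compositions from xᵢ = zᵢ/(1+V/F(Kᵢ−1)), yᵢ = Kᵢxᵢ:
  A: x = 0.141, y = 0.429
  B: x = 0.548, y = 0.474
  C: x = 0.311, y = 0.097

y_C = 0.097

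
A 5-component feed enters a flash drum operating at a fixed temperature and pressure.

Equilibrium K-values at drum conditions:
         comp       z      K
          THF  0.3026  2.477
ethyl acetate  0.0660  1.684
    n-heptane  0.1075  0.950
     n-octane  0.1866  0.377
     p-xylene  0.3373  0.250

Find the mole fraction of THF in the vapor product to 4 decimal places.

y_THF = 0.6248

Iterate (Newton) starting at V/F = 0.5:
  V/F = 0.5000: g = -0.28840, g' = -0.8743 → V/F = 0.1702
  V/F = 0.1702: g = -0.02782, g' = -0.7866 → V/F = 0.1348
  V/F = 0.1348: g = 0.00033, g' = -0.8064 → V/F = 0.1352
Converged at V/F = 0.1352.
Compositions from xᵢ = zᵢ/(1+V/F(Kᵢ−1)), yᵢ = Kᵢxᵢ:
  THF: x = 0.2522, y = 0.6248
  ethyl acetate: x = 0.0604, y = 0.1017
  n-heptane: x = 0.1082, y = 0.1028
  n-octane: x = 0.2038, y = 0.0768
  p-xylene: x = 0.3754, y = 0.0938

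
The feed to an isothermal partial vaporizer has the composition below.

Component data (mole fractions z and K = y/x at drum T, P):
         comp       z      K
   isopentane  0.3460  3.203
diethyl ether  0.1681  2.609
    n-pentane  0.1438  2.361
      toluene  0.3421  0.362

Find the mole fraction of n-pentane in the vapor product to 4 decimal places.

Material balance + equilibrium reduce to Σ zᵢ(Kᵢ−1)/(1+V/F(Kᵢ−1)) = 0.
Check two-phase: ΣzᵢKᵢ = 2.0102 > 1 and Σzᵢ/Kᵢ = 1.1784 > 1, so g(0) = 1.0102 > 0 and g(1) = -0.1784 < 0.
Newton iteration, V/F⁰ = 0.5:
  V/F = 0.5000: g = 0.30856, g' = -0.9085 → V/F = 0.8397
  V/F = 0.8397: g = 0.00377, g' = -0.9895 → V/F = 0.8435
Converged at V/F = 0.8435.
Compositions from xᵢ = zᵢ/(1+V/F(Kᵢ−1)), yᵢ = Kᵢxᵢ:
  isopentane: x = 0.1211, y = 0.3877
  diethyl ether: x = 0.0713, y = 0.1861
  n-pentane: x = 0.0669, y = 0.1581
  toluene: x = 0.7407, y = 0.2681

y_n-pentane = 0.1581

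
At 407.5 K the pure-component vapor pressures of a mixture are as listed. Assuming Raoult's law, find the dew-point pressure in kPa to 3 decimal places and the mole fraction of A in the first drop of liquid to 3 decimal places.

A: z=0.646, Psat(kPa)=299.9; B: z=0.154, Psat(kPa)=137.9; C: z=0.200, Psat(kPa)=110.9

Pdew = 197.074 kPa, x_A = 0.425

At the dew point ψ → 1, so Σzᵢ/Kᵢ = 1 with Kᵢ = Pᵢˢᵃᵗ/P ⇒ 1/P = Σzᵢ/Pᵢˢᵃᵗ.
1/P = 0.646/299.9 + 0.154/137.9 + 0.200/110.9 = 0.005074 ⇒ P = 197.074 kPa
xᵢ = zᵢP/Pᵢˢᵃᵗ ⇒ x_A = 0.646·197.074/299.9 = 0.425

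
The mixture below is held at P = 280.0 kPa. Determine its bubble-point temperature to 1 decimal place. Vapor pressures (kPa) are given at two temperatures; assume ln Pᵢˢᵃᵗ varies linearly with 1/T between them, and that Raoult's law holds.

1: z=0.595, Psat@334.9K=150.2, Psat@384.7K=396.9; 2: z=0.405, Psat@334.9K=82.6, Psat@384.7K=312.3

Bubble-point temperature: ΣzᵢPᵢˢᵃᵗ(T) = P. Interpolate ln Pᵢˢᵃᵗ = aᵢ + bᵢ/T.
  T = 334.9 K: ΣzᵢPᵢˢᵃᵗ = 122.82 kPa
  T = 384.7 K: ΣzᵢPᵢˢᵃᵗ = 362.64 kPa
  T = 359.8 K: ΣzᵢPᵢˢᵃᵗ = 218.35 kPa
  T = 372.2 K: ΣzᵢPᵢˢᵃᵗ = 283.29 kPa
  T = 366.0 K: ΣzᵢPᵢˢᵃᵗ = 249.21 kPa
  T = 369.1 K: ΣzᵢPᵢˢᵃᵗ = 265.83 kPa
  T = 370.6 K: ΣzᵢPᵢˢᵃᵗ = 274.17 kPa
Interpolating between 370.6 K and 372.2 K gives T ≈ 371.6 K.

T = 371.6 K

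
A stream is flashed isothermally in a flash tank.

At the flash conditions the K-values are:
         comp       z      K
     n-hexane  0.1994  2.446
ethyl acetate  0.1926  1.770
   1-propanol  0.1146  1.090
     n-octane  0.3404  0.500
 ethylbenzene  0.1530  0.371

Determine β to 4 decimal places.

Iterate (Newton) starting at β = 0.64:
  β = 0.6400: g = -0.15253, g' = -0.5182 → β = 0.3456
  β = 0.3456: g = -0.00935, g' = -0.4807 → β = 0.3262
Converged at β = 0.3262.

β = 0.3262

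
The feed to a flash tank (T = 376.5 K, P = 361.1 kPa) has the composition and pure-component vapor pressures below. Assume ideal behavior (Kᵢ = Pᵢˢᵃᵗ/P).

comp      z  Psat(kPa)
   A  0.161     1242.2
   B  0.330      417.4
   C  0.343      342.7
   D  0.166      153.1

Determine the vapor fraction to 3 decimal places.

ψ = 0.744

Raoult's law: Kᵢ = Pᵢˢᵃᵗ/P = Pᵢˢᵃᵗ/361.1.
  K_A = 1242.2/361.1 = 3.44004, K_B = 417.4/361.1 = 1.15591, K_C = 342.7/361.1 = 0.94904, K_D = 153.1/361.1 = 0.42398
Newton iteration, ψ⁰ = 0.6:
  ψ = 0.600: g = 0.0423, g' = -0.294 → ψ = 0.744
Converged at ψ = 0.744.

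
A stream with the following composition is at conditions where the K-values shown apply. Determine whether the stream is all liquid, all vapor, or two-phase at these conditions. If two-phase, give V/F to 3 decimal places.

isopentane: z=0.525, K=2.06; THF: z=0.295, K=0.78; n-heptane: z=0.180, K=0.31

ΣzᵢKᵢ = 1.367; Σzᵢ/Kᵢ = 1.214.
Both exceed 1, so a two-phase solution exists.
Rachford–Rice: g(ψ) = Σ zᵢ(Kᵢ−1)/(1+ψ(Kᵢ−1)) = 0.
Newton iteration, ψ⁰ = 0.44:
  ψ = 0.440: g = 0.1293, g' = -0.469 → ψ = 0.716
  ψ = 0.716: g = -0.0061, g' = -0.546 → ψ = 0.705
Converged at ψ = 0.705.

two-phase, V/F = 0.705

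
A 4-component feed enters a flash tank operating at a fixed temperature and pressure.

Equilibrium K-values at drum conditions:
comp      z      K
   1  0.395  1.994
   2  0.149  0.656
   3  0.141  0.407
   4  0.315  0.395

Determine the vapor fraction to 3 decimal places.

Newton iteration, ψ⁰ = 0.5:
  ψ = 0.500: g = -0.1917, g' = -0.537 → ψ = 0.143
  ψ = 0.143: g = -0.0101, g' = -0.516 → ψ = 0.123
Converged at ψ = 0.123.

ψ = 0.123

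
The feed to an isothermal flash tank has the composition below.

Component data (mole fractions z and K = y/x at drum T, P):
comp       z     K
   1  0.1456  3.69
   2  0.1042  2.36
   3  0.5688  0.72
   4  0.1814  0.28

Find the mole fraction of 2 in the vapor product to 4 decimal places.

Rachford–Rice: g(ψ) = Σ zᵢ(Kᵢ−1)/(1+ψ(Kᵢ−1)) = 0.
g(0) = ΣzᵢKᵢ − 1 = 0.2435 and g(1) = 1 − Σzᵢ/Kᵢ = -0.5215, so a root lies in (0, 1).
Newton iteration, ψ⁰ = 0.5:
  ψ = 0.5000: g = -0.13789, g' = -0.5498 → ψ = 0.2492
  ψ = 0.2492: g = 0.00996, g' = -0.6763 → ψ = 0.2639
  ψ = 0.2639: g = 0.00012, g' = -0.6600 → ψ = 0.2641
Converged at ψ = 0.2641.
Compositions from xᵢ = zᵢ/(1+ψ(Kᵢ−1)), yᵢ = Kᵢxᵢ:
  1: x = 0.0851, y = 0.3141
  2: x = 0.0767, y = 0.1809
  3: x = 0.6142, y = 0.4422
  4: x = 0.2240, y = 0.0627

y_2 = 0.1809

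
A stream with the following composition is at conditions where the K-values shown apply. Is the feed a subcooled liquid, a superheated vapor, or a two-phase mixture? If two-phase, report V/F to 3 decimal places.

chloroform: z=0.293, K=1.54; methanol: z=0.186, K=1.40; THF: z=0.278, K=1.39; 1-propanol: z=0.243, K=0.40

ΣzᵢKᵢ = 1.195; Σzᵢ/Kᵢ = 1.131.
Both exceed 1, so a two-phase solution exists.
Material balance + equilibrium reduce to Σ zᵢ(Kᵢ−1)/(1+ψ(Kᵢ−1)) = 0.
Newton–Raphson from ψ = 0.57:
  ψ = 0.570: g = 0.0487, g' = -0.300 → ψ = 0.732
  ψ = 0.732: g = -0.0048, g' = -0.366 → ψ = 0.719
Converged at ψ = 0.719.

two-phase, V/F = 0.719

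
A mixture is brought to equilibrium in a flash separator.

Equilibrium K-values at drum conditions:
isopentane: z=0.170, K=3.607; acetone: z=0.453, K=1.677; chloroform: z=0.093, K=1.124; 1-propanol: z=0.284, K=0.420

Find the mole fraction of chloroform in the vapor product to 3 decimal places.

Iterate (Newton) starting at V/F = 0.5:
  V/F = 0.500: g = 0.2004, g' = -0.524 → V/F = 0.882
  V/F = 0.882: g = -0.0006, g' = -0.589 → V/F = 0.881
Converged at V/F = 0.881.
Compositions from xᵢ = zᵢ/(1+V/F(Kᵢ−1)), yᵢ = Kᵢxᵢ:
  isopentane: x = 0.052, y = 0.186
  acetone: x = 0.284, y = 0.476
  chloroform: x = 0.084, y = 0.094
  1-propanol: x = 0.581, y = 0.244

y_chloroform = 0.094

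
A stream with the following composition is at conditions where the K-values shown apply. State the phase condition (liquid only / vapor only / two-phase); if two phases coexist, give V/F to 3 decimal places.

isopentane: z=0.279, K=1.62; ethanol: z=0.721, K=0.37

ΣzᵢKᵢ = 0.719; Σzᵢ/Kᵢ = 2.121.
Since ΣzᵢKᵢ < 1 the mixture is below its bubble point — single liquid phase.

liquid only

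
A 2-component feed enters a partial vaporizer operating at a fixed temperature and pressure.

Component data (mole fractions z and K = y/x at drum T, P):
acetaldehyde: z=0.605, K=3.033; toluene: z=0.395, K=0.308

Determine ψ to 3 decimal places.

ψ = 0.680

Let ψ = V/F and solve Σ zᵢ(Kᵢ−1)/(1+ψ(Kᵢ−1)) = 0.
g(0) = ΣzᵢKᵢ − 1 = 0.957 and g(1) = 1 − Σzᵢ/Kᵢ = -0.482, so a root lies in (0, 1).
Binary case is linear: z₁(K₁−1)(1+ψ(K₂−1)) + z₂(K₂−1)(1+ψ(K₁−1)) = 0
⇒ ψ = [z₁(K₁−1)+z₂(K₂−1)] / [−(K₁−1)(K₂−1)] = 0.9566/1.4068 = 0.680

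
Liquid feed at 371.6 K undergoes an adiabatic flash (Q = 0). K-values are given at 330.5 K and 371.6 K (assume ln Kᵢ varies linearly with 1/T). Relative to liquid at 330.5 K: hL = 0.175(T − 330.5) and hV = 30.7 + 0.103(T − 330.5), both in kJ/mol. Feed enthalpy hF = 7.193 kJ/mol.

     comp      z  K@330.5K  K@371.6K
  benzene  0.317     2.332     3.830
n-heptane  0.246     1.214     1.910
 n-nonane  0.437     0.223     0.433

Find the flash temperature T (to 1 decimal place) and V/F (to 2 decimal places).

Adiabatic flash: solve Rachford–Rice at each trial T, then check hF = ψ·hV(T) + (1−ψ)·hL(T).
  T = 330.5 K: K = (2.332, 1.214, 0.223), RR gives ψ = 0.175, H_out = 5.380 kJ/mol
  T = 371.6 K: K = (3.830, 1.910, 0.433), RR gives ψ = 0.736, H_out = 27.603 kJ/mol
  T = 351.1 K: K = (3.034, 1.544, 0.317), RR gives ψ = 0.466, H_out = 17.222 kJ/mol
  T = 340.8 K: K = (2.671, 1.374, 0.267), RR gives ψ = 0.331, H_out = 11.726 kJ/mol
  T = 335.6 K: K = (2.497, 1.292, 0.244), RR gives ψ = 0.256, H_out = 8.672 kJ/mol
  T = 333.1 K: K = (2.415, 1.253, 0.234), RR gives ψ = 0.218, H_out = 7.102 kJ/mol
  T = 334.4 K: K = (2.457, 1.273, 0.239), RR gives ψ = 0.238, H_out = 7.928 kJ/mol
Linear interpolation between T = 333.1 (H_out = 7.102) and T = 334.4 (H_out = 7.928) on hF = 7.193 gives T ≈ 333.2 K, at which ψ = 0.22.

T = 333.2 K, V/F = 0.22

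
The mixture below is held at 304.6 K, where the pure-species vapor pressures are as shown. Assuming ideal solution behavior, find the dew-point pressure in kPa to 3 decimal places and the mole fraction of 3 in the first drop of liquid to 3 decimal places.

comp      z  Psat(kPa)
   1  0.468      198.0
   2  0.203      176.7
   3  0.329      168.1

Pdew = 182.827 kPa, x_3 = 0.358

At the dew point ψ → 1, so Σzᵢ/Kᵢ = 1 with Kᵢ = Pᵢˢᵃᵗ/P ⇒ 1/P = Σzᵢ/Pᵢˢᵃᵗ.
1/P = 0.468/198.0 + 0.203/176.7 + 0.329/168.1 = 0.005470 ⇒ P = 182.827 kPa
xᵢ = zᵢP/Pᵢˢᵃᵗ ⇒ x_3 = 0.329·182.827/168.1 = 0.358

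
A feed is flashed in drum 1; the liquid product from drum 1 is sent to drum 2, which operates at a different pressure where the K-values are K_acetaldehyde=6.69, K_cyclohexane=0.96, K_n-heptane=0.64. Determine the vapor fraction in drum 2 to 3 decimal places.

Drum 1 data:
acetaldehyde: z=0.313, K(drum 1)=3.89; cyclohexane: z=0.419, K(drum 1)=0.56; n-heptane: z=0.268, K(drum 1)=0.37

Drum 1:
Rachford–Rice: g(ψ₁) = Σ zᵢ(Kᵢ−1)/(1+ψ₁(Kᵢ−1)) = 0.
Feasibility: ΣzᵢKᵢ = 1.551, Σzᵢ/Kᵢ = 1.553 — both > 1, two phases present.
Newton iteration, ψ₁⁰ = 0.5:
  ψ₁ = 0.500: g = -0.1129, g' = -0.797 → ψ₁ = 0.358
  ψ₁ = 0.358: g = 0.0073, g' = -0.923 → ψ₁ = 0.366
Converged at ψ₁ = 0.366.
Drum-1 compositions:
  acetaldehyde: x = 0.152, y = 0.591
  cyclohexane: x = 0.500, y = 0.280
  n-heptane: x = 0.348, y = 0.129
Drum-2 feed = drum-1 liquid: z₂ = (0.1520, 0.4995, 0.3484).
Drum 2:
Material balance + equilibrium reduce to Σ zᵢ(Kᵢ−1)/(1+ψ₂(Kᵢ−1)) = 0.
Check two-phase: ΣzᵢKᵢ = 1.720 > 1 and Σzᵢ/Kᵢ = 1.088 > 1, so g(0) = 0.720 > 0 and g(1) = -0.088 < 0.
Newton–Raphson from ψ₂ = 0.5:
  ψ₂ = 0.500: g = 0.0516, g' = -0.401 → ψ₂ = 0.629
  ψ₂ = 0.629: g = 0.0063, g' = -0.311 → ψ₂ = 0.649
Converged at ψ₂ = 0.649.
  acetaldehyde: x = 0.032, y = 0.217
  cyclohexane: x = 0.513, y = 0.492
  n-heptane: x = 0.455, y = 0.291

V/F (drum 2) = 0.649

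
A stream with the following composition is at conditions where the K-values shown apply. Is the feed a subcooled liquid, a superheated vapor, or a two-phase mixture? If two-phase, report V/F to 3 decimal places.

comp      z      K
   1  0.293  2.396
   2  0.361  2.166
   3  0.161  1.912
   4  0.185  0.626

ΣzᵢKᵢ = 1.908; Σzᵢ/Kᵢ = 0.669.
Since Σzᵢ/Kᵢ < 1 the mixture is above its dew point — single vapor phase.

superheated vapor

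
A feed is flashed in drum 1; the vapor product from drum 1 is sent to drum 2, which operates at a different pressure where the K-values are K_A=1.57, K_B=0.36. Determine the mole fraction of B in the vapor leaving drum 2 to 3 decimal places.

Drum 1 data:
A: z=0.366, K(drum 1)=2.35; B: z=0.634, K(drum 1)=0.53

Drum 1:
Material balance + equilibrium reduce to Σ zᵢ(Kᵢ−1)/(1+ψ₁(Kᵢ−1)) = 0.
Feasibility: ΣzᵢKᵢ = 1.196, Σzᵢ/Kᵢ = 1.352 — both > 1, two phases present.
Binary case is linear: z₁(K₁−1)(1+ψ₁(K₂−1)) + z₂(K₂−1)(1+ψ₁(K₁−1)) = 0
⇒ ψ₁ = [z₁(K₁−1)+z₂(K₂−1)] / [−(K₁−1)(K₂−1)] = 0.1961/0.6345 = 0.309
Drum-1 compositions:
  A: x = 0.258, y = 0.607
  B: x = 0.742, y = 0.393
Drum-2 feed = drum-1 vapor: z₂ = (0.6069, 0.3931).
Drum 2:
Let ψ₂ = V/F and solve Σ zᵢ(Kᵢ−1)/(1+ψ₂(Kᵢ−1)) = 0.
Check two-phase: ΣzᵢKᵢ = 1.094 > 1 and Σzᵢ/Kᵢ = 1.479 > 1, so g(0) = 0.094 > 0 and g(1) = -0.479 < 0.
Newton–Raphson from ψ₂ = 0.5:
  ψ₂ = 0.500: g = -0.1008, g' = -0.468 → ψ₂ = 0.284
  ψ₂ = 0.284: g = -0.0099, g' = -0.387 → ψ₂ = 0.259
Converged at ψ₂ = 0.259.
  A: x = 0.529, y = 0.830
  B: x = 0.471, y = 0.170

y_B (drum 2) = 0.170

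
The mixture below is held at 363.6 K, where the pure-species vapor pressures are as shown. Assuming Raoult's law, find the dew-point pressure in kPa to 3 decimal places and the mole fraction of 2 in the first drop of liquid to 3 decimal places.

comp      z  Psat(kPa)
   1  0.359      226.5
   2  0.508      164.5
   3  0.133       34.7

At the dew point ψ → 1, so Σzᵢ/Kᵢ = 1 with Kᵢ = Pᵢˢᵃᵗ/P ⇒ 1/P = Σzᵢ/Pᵢˢᵃᵗ.
1/P = 0.359/226.5 + 0.508/164.5 + 0.133/34.7 = 0.008506 ⇒ P = 117.564 kPa
xᵢ = zᵢP/Pᵢˢᵃᵗ ⇒ x_2 = 0.508·117.564/164.5 = 0.363

Pdew = 117.564 kPa, x_2 = 0.363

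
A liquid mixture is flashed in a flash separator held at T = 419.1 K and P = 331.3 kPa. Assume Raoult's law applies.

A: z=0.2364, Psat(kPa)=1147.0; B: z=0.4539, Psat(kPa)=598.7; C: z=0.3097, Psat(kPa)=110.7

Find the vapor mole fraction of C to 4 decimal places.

y_C = 0.2136

Raoult's law: Kᵢ = Pᵢˢᵃᵗ/P = Pᵢˢᵃᵗ/331.3.
  K_A = 1147.0/331.3 = 3.462119, K_B = 598.7/331.3 = 1.807123, K_C = 110.7/331.3 = 0.334138
Let ψ = V/F and solve Σ zᵢ(Kᵢ−1)/(1+ψ(Kᵢ−1)) = 0.
g(0) = ΣzᵢKᵢ − 1 = 0.7422 and g(1) = 1 − Σzᵢ/Kᵢ = -0.2463, so a root lies in (0, 1).
Newton iteration, ψ⁰ = 0.5:
  ψ = 0.5000: g = 0.21276, g' = -0.7466 → ψ = 0.7850
  ψ = 0.7850: g = -0.00931, g' = -0.8801 → ψ = 0.7744
  ψ = 0.7744: g = -0.00007, g' = -0.8669 → ψ = 0.7743
Converged at ψ = 0.7743.
Compositions from xᵢ = zᵢ/(1+ψ(Kᵢ−1)), yᵢ = Kᵢxᵢ:
  A: x = 0.0813, y = 0.2816
  B: x = 0.2793, y = 0.5048
  C: x = 0.6393, y = 0.2136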